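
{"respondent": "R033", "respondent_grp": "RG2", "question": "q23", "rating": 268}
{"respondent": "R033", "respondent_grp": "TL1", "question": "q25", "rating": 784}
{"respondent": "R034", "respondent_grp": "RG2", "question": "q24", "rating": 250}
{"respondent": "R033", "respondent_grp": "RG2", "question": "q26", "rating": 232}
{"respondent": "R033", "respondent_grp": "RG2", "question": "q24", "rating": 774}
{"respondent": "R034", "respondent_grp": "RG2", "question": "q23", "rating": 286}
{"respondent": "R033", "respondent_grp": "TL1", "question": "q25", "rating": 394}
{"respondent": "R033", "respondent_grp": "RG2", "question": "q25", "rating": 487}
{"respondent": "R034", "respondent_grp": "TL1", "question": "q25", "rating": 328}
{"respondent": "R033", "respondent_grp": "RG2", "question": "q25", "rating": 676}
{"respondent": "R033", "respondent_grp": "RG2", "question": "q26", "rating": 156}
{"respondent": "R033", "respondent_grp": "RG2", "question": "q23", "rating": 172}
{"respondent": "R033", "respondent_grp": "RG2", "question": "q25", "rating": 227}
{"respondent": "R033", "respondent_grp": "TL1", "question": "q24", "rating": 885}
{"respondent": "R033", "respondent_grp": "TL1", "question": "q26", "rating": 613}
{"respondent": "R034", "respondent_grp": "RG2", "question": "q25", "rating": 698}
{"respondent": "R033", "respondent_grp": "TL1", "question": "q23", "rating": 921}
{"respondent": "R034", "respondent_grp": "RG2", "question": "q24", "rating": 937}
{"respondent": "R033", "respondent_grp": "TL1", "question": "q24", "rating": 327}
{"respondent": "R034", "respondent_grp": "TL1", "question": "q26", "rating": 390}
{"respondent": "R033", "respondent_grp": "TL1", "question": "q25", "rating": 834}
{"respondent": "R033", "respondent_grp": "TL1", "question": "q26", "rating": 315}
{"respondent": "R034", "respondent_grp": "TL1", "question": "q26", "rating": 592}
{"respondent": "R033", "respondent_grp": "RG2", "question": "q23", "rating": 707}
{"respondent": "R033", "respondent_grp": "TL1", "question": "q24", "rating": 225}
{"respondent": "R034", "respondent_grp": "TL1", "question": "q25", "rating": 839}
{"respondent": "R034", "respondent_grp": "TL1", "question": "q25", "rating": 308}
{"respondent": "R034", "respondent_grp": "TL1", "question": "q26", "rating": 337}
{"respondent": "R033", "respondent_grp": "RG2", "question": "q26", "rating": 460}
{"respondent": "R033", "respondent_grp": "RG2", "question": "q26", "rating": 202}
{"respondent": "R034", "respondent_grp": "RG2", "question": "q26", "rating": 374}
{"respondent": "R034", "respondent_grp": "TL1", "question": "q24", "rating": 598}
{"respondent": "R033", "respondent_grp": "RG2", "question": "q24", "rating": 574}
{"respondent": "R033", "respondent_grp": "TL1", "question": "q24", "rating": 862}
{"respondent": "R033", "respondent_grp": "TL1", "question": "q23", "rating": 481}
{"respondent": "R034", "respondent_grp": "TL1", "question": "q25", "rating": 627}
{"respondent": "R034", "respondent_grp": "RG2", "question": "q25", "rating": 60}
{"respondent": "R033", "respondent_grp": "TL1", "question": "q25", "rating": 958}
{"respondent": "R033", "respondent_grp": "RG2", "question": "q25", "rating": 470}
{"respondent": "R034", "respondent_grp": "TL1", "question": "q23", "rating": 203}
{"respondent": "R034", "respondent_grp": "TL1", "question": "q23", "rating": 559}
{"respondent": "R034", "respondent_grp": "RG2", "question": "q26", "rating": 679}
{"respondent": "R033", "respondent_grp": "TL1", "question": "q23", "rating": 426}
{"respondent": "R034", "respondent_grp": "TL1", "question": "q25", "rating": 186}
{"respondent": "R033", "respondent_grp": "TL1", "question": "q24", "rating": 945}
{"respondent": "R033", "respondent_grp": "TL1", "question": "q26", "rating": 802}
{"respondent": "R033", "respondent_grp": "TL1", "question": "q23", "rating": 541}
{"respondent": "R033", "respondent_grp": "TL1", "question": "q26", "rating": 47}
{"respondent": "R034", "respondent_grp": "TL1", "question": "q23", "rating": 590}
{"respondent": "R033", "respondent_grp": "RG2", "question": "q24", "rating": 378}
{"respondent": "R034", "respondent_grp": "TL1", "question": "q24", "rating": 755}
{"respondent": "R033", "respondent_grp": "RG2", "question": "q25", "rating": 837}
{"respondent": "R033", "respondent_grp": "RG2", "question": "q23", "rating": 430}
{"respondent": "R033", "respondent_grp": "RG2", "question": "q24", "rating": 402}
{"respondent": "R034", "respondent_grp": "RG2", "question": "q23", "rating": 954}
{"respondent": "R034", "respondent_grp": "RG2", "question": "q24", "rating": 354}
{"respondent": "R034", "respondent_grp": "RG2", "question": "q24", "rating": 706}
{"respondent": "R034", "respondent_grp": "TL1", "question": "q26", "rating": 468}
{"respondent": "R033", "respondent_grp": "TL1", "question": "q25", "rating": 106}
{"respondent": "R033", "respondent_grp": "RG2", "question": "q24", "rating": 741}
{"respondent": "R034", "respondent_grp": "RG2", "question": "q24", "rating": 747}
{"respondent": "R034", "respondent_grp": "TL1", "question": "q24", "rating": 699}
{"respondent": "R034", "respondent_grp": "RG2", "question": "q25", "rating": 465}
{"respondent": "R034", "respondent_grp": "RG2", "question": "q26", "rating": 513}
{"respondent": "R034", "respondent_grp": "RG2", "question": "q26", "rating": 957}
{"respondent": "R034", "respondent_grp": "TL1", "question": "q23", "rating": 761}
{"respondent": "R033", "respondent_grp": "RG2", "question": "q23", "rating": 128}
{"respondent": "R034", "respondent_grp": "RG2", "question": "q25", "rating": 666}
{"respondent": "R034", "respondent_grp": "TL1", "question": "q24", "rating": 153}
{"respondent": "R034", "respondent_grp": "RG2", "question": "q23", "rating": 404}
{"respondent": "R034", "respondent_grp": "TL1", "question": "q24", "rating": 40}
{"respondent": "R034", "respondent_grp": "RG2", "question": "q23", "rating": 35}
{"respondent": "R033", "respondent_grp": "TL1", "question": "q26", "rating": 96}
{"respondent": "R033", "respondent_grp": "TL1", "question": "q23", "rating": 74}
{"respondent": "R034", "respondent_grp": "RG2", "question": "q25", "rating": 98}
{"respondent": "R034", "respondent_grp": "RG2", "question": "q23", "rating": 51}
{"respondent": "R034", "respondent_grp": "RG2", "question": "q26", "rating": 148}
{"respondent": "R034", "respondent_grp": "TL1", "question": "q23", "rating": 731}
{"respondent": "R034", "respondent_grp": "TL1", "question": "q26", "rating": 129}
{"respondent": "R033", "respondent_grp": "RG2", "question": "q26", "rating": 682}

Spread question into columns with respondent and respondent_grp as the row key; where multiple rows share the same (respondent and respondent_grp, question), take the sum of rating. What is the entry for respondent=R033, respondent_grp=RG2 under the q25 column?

2697

Rows with respondent=R033, respondent_grp=RG2 and question=q25: rating values are 487, 676, 227, 470, 837.
487 + 676 + 227 + 470 + 837 = 2697.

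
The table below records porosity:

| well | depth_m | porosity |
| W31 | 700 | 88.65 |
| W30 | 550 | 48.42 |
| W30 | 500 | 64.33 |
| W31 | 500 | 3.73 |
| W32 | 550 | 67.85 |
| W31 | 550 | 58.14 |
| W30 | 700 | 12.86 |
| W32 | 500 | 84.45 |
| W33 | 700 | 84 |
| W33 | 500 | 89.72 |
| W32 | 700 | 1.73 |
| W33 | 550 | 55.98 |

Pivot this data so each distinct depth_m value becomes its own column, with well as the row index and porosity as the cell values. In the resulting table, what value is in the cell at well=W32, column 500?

Wide layout: rows indexed by well, columns are the 3 distinct depth_m values (700, 550, 500).
Cell (well=W32, depth_m=500) draws from the long row where well=W32 and depth_m=500, which has porosity=84.45.

84.45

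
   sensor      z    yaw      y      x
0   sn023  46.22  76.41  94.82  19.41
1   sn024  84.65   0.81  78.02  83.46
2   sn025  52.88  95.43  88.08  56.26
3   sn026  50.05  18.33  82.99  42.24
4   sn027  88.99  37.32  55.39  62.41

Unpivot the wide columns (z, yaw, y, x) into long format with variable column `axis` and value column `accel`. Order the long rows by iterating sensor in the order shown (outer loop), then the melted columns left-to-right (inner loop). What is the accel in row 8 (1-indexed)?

20 rows total (5 × 4). Row 8: index ⌊(8-1)/4⌋ = 1 into sensor → sn024; (8-1) mod 4 = 3 into the melted columns → x.
So row 8 is (sn024, x, 83.46); accel = 83.46.

83.46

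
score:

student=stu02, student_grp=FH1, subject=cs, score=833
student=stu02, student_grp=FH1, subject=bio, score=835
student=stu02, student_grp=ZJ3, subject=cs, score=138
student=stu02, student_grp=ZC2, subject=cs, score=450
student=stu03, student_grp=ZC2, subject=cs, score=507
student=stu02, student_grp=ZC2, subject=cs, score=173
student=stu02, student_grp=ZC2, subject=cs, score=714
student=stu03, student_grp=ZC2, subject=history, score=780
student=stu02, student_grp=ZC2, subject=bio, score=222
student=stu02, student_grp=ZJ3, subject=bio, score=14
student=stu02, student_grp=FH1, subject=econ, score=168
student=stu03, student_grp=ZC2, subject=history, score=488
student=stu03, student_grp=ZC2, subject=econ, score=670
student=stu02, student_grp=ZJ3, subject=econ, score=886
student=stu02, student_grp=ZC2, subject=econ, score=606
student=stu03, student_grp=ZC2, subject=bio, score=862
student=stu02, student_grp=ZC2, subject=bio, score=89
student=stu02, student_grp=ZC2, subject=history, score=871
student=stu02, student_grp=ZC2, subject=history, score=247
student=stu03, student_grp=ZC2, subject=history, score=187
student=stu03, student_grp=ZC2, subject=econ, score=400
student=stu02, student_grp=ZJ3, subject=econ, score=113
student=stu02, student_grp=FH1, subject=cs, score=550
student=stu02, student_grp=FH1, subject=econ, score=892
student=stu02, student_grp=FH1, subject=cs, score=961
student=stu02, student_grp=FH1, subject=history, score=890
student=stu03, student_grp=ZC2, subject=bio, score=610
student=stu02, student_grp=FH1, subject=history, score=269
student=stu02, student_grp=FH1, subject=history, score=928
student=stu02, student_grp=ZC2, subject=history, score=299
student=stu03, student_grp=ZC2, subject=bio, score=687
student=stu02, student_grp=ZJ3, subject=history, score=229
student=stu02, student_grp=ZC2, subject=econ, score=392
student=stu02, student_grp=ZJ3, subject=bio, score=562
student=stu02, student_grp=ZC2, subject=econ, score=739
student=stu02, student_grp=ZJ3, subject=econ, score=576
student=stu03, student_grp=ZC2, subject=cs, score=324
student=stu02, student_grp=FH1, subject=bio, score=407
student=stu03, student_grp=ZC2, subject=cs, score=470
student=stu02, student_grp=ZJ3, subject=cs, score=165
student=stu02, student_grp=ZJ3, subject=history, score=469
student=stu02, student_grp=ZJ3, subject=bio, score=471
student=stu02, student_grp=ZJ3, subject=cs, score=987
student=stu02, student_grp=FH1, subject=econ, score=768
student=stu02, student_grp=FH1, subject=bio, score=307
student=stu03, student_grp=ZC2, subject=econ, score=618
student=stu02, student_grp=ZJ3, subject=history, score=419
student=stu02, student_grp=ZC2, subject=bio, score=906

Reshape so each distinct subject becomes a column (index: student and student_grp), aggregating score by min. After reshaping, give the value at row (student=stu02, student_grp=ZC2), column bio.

Rows with student=stu02, student_grp=ZC2 and subject=bio: score values are 222, 89, 906.
min(222, 89, 906) = 89.

89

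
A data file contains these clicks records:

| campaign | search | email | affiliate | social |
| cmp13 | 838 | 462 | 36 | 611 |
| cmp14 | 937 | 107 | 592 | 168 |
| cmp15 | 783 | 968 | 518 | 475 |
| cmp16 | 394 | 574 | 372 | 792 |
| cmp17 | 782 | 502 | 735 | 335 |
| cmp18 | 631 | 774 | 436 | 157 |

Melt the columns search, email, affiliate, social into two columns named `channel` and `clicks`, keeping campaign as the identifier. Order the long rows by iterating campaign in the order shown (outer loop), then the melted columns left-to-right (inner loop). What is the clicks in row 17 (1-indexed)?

24 rows total (6 × 4). Row 17: index ⌊(17-1)/4⌋ = 4 into campaign → cmp17; (17-1) mod 4 = 0 into the melted columns → search.
So row 17 is (cmp17, search, 782); clicks = 782.

782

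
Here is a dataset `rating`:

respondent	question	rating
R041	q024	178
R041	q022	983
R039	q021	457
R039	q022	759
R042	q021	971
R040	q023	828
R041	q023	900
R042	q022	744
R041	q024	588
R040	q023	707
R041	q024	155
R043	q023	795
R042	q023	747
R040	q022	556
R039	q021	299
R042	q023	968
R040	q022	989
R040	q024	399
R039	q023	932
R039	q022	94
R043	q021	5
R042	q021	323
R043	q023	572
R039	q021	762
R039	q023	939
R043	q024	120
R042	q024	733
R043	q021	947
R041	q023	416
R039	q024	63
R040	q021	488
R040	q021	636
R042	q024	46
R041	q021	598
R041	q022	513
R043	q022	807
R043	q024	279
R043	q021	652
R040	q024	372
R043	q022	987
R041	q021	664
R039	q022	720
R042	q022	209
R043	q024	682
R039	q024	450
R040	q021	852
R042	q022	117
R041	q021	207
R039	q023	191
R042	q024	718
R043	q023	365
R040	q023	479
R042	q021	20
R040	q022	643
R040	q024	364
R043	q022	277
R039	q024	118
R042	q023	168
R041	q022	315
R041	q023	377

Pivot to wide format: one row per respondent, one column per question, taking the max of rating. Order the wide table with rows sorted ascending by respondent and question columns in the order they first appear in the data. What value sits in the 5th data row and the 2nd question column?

987

With rows sorted ascending by respondent, row 5 is respondent=R043. question columns in first-appearance order: q024, q022, q021, q023; column 2 is q022.
Long rows with respondent=R043, question=q022: max(807, 987, 277) = 987.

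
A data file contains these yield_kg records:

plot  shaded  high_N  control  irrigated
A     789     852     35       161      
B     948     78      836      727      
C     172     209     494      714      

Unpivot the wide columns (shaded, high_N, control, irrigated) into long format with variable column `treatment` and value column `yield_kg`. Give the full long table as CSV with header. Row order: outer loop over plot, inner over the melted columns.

plot,treatment,yield_kg
A,shaded,789
A,high_N,852
A,control,35
A,irrigated,161
B,shaded,948
B,high_N,78
B,control,836
B,irrigated,727
C,shaded,172
C,high_N,209
C,control,494
C,irrigated,714

Each (plot, column) pair becomes one row: 3 × 4 = 12 rows.
For example, (A, shaded) → yield_kg=789.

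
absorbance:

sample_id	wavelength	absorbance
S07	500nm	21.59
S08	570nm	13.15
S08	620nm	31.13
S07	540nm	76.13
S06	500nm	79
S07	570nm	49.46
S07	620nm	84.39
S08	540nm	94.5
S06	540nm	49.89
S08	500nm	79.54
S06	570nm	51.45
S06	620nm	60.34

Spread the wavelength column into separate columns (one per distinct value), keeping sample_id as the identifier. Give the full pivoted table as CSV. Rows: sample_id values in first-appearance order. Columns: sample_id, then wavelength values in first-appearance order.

Columns: sample_id plus the 4 distinct wavelength values (500nm, 570nm, 620nm, 540nm).
For example, row S07 column 500nm takes absorbance=21.59 from the long row (S07, 500nm).

sample_id,500nm,570nm,620nm,540nm
S07,21.59,49.46,84.39,76.13
S08,79.54,13.15,31.13,94.5
S06,79,51.45,60.34,49.89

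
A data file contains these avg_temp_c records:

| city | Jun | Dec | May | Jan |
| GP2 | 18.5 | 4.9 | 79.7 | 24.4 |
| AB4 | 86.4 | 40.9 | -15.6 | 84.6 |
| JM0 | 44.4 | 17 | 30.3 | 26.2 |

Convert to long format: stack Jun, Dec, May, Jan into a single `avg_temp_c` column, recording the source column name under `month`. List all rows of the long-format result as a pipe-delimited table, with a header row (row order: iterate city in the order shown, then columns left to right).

Each (city, column) pair becomes one row: 3 × 4 = 12 rows.
For example, (GP2, Jun) → avg_temp_c=18.5.

| city | month | avg_temp_c |
| GP2 | Jun | 18.5 |
| GP2 | Dec | 4.9 |
| GP2 | May | 79.7 |
| GP2 | Jan | 24.4 |
| AB4 | Jun | 86.4 |
| AB4 | Dec | 40.9 |
| AB4 | May | -15.6 |
| AB4 | Jan | 84.6 |
| JM0 | Jun | 44.4 |
| JM0 | Dec | 17 |
| JM0 | May | 30.3 |
| JM0 | Jan | 26.2 |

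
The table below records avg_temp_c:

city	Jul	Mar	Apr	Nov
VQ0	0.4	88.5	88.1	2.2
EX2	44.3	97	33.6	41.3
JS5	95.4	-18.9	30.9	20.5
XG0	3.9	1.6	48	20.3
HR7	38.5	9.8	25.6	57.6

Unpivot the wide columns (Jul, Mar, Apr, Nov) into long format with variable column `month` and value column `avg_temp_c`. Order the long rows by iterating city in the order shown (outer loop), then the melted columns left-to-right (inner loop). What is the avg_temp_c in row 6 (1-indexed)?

97

20 rows total (5 × 4). Row 6: index ⌊(6-1)/4⌋ = 1 into city → EX2; (6-1) mod 4 = 1 into the melted columns → Mar.
So row 6 is (EX2, Mar, 97); avg_temp_c = 97.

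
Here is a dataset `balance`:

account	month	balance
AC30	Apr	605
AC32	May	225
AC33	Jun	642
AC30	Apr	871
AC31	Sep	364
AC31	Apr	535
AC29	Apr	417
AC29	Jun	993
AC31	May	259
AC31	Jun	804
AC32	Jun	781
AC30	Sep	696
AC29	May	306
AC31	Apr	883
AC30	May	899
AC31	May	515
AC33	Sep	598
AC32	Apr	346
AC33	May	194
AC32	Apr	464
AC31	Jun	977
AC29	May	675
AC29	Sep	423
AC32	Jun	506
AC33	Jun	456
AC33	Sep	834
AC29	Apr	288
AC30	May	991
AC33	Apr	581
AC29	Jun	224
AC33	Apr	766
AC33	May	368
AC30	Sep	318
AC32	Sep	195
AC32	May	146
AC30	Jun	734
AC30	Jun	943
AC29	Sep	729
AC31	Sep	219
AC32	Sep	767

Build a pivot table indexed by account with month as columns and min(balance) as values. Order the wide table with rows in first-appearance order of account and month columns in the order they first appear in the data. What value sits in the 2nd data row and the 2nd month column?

With rows in first-appearance order of account, row 2 is account=AC32. month columns in first-appearance order: Apr, May, Jun, Sep; column 2 is May.
Long rows with account=AC32, month=May: min(225, 146) = 146.

146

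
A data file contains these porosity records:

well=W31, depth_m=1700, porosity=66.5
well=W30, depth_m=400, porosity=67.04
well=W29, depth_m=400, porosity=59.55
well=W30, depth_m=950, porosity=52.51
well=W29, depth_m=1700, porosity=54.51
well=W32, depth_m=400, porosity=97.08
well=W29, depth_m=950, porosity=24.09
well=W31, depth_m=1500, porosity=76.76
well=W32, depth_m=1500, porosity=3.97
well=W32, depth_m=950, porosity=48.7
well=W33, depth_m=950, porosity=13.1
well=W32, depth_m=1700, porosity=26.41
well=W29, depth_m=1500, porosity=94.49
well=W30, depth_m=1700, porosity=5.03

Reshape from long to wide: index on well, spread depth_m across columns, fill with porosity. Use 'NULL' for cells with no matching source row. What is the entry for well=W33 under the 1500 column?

No long-format row has well=W33 and depth_m=1500, so the cell is NULL.

NULL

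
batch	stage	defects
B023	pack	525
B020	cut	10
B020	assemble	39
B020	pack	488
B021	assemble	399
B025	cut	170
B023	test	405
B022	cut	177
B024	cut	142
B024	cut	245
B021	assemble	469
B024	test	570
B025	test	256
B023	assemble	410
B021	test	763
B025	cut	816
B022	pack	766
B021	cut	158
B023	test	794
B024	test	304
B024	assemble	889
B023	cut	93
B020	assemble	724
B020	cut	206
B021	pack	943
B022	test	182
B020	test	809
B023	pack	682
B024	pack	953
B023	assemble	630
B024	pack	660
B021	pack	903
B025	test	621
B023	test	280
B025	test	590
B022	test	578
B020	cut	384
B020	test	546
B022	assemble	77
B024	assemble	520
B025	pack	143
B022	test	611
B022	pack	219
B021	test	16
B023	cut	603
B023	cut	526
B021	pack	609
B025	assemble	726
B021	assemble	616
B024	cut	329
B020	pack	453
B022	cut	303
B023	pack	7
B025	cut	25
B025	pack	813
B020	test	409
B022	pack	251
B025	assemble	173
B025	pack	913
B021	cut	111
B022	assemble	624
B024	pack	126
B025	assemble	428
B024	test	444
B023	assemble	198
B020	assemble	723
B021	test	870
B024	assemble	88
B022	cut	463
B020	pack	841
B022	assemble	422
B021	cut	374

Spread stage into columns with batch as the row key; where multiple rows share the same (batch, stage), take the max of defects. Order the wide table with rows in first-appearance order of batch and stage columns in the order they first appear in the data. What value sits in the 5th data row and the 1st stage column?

With rows in first-appearance order of batch, row 5 is batch=B022. stage columns in first-appearance order: pack, cut, assemble, test; column 1 is pack.
Long rows with batch=B022, stage=pack: max(766, 219, 251) = 766.

766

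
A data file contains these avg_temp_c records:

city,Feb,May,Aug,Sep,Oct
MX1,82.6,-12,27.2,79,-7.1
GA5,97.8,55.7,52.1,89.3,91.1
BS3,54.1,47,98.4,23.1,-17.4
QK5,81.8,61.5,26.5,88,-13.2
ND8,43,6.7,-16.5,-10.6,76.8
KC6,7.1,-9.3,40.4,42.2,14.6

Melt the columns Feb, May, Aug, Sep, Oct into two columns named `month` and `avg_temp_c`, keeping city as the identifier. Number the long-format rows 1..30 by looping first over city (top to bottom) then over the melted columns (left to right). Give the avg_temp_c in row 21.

43

30 rows total (6 × 5). Row 21: index ⌊(21-1)/5⌋ = 4 into city → ND8; (21-1) mod 5 = 0 into the melted columns → Feb.
So row 21 is (ND8, Feb, 43); avg_temp_c = 43.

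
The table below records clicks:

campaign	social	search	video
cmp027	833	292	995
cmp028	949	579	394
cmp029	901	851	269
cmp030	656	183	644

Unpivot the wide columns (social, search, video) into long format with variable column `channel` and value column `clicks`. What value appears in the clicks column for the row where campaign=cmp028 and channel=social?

949

Unpivoting turns each (campaign, wide-column) pair into one long row.
The wide cell at row cmp028, column social holds 949, so the long row (cmp028, social) has clicks=949.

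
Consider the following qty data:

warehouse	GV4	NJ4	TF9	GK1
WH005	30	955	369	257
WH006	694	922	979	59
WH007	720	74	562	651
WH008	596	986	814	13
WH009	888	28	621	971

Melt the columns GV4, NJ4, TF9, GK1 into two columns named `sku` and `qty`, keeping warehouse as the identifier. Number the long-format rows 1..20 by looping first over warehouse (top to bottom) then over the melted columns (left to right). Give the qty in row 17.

20 rows total (5 × 4). Row 17: index ⌊(17-1)/4⌋ = 4 into warehouse → WH009; (17-1) mod 4 = 0 into the melted columns → GV4.
So row 17 is (WH009, GV4, 888); qty = 888.

888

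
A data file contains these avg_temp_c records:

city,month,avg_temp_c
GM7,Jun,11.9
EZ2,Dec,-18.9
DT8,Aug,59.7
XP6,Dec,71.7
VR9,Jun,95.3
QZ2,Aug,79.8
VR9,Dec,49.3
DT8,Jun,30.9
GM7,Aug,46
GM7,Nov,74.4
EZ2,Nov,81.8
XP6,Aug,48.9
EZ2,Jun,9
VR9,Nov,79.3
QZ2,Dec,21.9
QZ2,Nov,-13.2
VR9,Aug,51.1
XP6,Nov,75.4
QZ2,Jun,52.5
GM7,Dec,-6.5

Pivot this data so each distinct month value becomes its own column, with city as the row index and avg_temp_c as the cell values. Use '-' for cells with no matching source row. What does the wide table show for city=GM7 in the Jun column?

11.9

The long row with city=GM7, month=Jun has avg_temp_c=11.9.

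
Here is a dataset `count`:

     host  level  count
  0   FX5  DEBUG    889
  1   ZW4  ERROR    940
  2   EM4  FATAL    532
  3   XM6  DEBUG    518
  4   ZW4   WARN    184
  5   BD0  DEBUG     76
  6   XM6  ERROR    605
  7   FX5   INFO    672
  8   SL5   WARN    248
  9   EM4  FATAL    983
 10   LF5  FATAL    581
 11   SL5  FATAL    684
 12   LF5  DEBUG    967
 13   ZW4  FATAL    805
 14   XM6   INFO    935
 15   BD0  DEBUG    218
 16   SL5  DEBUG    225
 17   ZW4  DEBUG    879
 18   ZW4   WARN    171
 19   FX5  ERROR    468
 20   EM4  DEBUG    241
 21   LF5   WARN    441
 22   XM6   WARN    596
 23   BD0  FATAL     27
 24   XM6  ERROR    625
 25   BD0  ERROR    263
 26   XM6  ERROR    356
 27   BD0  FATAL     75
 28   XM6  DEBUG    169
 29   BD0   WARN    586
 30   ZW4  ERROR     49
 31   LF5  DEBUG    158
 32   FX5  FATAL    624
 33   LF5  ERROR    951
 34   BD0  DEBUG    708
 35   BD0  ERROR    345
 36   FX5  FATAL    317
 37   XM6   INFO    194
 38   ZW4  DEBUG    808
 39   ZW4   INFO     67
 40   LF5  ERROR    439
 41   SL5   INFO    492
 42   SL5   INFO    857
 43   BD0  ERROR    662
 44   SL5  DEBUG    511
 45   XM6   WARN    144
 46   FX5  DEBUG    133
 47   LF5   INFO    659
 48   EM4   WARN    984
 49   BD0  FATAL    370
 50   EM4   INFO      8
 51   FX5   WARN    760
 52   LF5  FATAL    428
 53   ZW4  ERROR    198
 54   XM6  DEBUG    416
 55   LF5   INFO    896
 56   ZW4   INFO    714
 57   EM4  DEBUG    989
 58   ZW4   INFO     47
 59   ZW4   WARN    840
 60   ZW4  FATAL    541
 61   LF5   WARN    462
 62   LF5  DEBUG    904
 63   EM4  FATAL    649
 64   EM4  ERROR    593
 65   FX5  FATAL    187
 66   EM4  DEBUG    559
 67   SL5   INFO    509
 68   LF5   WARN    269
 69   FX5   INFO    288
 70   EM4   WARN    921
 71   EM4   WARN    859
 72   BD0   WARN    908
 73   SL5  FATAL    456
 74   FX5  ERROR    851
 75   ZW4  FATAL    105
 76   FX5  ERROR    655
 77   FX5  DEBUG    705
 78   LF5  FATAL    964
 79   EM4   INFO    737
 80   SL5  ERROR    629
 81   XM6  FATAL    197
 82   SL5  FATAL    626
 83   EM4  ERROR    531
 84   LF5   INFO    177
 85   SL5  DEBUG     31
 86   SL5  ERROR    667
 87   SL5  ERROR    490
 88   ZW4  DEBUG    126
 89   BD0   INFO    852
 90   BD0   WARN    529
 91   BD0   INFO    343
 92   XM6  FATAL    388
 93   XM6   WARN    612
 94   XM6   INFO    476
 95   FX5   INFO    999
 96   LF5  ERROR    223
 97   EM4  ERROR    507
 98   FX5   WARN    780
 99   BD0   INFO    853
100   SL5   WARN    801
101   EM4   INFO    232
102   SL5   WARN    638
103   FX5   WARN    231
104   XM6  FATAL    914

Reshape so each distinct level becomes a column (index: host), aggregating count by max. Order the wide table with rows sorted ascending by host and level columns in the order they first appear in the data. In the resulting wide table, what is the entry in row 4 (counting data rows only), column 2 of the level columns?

951

With rows sorted ascending by host, row 4 is host=LF5. level columns in first-appearance order: DEBUG, ERROR, FATAL, WARN, INFO; column 2 is ERROR.
Long rows with host=LF5, level=ERROR: max(951, 439, 223) = 951.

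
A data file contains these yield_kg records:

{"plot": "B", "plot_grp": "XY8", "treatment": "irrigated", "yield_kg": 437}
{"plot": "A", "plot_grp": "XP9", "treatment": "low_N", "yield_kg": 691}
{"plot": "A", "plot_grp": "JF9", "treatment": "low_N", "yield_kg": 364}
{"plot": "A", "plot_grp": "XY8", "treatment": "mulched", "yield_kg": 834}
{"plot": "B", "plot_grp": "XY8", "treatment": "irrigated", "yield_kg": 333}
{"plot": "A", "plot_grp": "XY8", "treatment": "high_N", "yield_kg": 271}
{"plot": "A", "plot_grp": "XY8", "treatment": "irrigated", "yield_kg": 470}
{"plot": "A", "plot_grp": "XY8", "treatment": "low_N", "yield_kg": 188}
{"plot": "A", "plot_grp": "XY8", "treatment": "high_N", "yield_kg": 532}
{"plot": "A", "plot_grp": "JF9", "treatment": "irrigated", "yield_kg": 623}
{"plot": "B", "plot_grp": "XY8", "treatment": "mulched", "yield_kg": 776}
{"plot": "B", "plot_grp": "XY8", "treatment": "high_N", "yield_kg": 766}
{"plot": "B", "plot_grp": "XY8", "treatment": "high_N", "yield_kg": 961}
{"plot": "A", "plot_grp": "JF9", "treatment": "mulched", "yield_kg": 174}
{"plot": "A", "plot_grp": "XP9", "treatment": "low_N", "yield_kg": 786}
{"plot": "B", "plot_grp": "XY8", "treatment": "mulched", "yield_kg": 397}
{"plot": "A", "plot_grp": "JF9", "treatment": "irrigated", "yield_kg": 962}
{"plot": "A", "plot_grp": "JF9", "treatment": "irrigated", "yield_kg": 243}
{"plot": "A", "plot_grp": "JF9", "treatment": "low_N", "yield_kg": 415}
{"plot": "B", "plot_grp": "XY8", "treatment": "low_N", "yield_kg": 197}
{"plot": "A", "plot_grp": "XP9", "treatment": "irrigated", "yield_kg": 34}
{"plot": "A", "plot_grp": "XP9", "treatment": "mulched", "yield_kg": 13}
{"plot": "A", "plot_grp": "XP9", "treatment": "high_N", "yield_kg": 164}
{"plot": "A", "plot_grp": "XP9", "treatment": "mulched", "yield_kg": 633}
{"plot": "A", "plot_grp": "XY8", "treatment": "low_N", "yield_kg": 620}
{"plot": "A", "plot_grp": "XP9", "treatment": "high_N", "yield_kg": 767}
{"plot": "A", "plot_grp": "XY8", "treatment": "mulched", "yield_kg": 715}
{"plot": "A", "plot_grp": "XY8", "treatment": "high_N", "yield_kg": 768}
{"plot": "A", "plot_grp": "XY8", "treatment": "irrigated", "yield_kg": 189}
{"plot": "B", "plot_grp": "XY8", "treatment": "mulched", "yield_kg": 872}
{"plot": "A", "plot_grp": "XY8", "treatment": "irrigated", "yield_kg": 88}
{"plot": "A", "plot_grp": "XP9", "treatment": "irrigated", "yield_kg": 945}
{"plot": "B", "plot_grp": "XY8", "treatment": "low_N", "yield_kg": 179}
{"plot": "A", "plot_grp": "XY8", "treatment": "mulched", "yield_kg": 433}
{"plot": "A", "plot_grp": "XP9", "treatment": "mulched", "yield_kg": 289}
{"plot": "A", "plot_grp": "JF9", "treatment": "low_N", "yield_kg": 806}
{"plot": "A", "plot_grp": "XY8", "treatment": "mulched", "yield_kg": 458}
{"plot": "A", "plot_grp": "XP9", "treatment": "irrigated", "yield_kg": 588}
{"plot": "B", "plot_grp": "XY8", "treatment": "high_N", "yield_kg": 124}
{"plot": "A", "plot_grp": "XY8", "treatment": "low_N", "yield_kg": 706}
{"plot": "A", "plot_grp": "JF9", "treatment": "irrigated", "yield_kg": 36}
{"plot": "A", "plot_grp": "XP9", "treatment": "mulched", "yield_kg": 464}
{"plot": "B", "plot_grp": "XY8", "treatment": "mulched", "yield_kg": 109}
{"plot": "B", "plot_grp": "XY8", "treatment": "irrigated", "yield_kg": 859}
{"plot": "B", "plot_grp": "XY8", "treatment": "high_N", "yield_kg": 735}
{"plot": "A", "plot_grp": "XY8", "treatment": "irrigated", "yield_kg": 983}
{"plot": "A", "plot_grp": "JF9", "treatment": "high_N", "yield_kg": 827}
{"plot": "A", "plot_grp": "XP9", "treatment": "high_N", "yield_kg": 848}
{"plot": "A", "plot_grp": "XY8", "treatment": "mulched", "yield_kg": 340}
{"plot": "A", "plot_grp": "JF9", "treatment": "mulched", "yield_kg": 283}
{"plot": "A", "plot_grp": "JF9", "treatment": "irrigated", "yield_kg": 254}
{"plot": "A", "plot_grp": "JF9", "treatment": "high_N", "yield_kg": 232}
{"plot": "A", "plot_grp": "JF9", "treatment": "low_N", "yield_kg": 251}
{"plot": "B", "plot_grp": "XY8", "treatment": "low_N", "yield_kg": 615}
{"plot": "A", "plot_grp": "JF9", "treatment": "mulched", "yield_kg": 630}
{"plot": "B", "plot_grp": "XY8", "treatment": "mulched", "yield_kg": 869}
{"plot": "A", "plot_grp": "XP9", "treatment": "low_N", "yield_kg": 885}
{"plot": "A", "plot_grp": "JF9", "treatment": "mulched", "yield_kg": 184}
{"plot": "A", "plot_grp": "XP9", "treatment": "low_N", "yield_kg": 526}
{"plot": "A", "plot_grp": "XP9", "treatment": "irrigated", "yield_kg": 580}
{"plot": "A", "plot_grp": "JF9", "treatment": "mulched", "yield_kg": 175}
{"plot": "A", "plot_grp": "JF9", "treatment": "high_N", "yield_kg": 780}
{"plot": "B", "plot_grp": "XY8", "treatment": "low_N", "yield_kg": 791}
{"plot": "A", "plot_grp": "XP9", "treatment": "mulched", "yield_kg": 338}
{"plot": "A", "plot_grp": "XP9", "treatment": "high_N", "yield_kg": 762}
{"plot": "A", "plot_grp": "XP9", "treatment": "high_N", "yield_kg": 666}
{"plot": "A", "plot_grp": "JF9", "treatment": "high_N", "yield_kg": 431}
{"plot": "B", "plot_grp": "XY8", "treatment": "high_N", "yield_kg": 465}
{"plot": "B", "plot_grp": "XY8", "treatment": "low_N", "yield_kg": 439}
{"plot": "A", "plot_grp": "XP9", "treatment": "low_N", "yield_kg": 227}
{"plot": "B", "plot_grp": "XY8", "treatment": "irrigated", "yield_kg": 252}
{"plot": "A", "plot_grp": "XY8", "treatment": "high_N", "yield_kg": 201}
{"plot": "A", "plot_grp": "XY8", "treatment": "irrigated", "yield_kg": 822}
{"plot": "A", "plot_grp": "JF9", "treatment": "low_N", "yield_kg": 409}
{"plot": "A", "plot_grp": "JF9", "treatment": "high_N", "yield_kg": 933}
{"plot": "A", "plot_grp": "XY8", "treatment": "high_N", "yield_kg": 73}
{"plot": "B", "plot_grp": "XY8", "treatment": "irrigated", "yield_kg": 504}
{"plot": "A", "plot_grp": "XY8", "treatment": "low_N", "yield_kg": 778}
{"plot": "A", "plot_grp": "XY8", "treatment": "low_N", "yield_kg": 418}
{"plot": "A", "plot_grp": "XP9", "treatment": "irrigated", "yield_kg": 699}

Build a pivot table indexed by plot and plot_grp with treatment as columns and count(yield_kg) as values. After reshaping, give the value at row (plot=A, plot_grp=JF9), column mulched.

Rows with plot=A, plot_grp=JF9 and treatment=mulched: yield_kg values are 174, 283, 630, 184, 175.
5 rows match — count = 5.

5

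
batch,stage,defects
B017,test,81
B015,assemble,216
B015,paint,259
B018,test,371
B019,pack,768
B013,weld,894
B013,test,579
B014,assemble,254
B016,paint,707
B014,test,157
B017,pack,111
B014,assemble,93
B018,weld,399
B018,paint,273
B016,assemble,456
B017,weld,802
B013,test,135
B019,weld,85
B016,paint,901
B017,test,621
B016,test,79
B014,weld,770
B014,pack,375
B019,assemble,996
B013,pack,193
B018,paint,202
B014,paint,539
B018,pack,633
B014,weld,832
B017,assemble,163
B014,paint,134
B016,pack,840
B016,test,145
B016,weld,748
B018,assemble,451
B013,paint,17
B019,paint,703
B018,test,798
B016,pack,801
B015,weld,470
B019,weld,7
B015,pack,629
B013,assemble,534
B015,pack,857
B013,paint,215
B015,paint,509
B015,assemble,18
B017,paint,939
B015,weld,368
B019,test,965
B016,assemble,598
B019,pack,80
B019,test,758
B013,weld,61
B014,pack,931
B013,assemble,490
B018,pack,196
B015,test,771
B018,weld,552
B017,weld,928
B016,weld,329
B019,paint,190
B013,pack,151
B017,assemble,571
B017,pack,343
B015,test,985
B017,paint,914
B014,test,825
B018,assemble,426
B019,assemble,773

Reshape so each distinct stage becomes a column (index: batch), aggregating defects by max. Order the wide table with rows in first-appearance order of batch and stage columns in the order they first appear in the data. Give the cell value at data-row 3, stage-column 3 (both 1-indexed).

With rows in first-appearance order of batch, row 3 is batch=B018. stage columns in first-appearance order: test, assemble, paint, pack, weld; column 3 is paint.
Long rows with batch=B018, stage=paint: max(273, 202) = 273.

273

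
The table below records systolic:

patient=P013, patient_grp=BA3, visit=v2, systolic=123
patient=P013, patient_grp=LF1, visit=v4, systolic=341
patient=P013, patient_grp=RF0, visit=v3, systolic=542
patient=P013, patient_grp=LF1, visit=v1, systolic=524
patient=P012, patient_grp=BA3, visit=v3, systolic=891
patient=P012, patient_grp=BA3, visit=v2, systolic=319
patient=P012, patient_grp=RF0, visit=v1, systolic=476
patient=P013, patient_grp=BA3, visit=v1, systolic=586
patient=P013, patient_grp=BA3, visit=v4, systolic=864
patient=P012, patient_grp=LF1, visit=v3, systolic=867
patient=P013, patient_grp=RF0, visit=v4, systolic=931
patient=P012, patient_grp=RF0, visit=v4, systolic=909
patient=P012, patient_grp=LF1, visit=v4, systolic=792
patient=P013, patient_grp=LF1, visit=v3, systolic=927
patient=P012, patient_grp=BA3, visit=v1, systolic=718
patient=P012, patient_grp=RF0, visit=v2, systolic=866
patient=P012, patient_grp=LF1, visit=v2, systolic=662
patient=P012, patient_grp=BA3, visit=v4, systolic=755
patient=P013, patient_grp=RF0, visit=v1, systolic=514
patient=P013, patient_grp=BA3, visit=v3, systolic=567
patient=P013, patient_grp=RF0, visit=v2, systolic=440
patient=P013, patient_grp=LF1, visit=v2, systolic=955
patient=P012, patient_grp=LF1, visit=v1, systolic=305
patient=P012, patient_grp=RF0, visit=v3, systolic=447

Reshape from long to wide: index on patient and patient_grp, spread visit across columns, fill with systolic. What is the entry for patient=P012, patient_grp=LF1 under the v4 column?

792

Wide layout: rows indexed by patient and patient_grp, columns are the 4 distinct visit values (v2, v4, v3, v1).
Cell (patient=P012, patient_grp=LF1, visit=v4) draws from the long row where patient=P012, patient_grp=LF1 and visit=v4, which has systolic=792.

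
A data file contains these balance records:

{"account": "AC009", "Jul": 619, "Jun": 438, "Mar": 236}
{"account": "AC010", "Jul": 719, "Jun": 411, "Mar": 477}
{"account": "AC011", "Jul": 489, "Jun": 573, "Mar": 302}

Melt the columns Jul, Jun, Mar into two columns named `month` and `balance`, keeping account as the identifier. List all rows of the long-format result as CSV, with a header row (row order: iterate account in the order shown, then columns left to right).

account,month,balance
AC009,Jul,619
AC009,Jun,438
AC009,Mar,236
AC010,Jul,719
AC010,Jun,411
AC010,Mar,477
AC011,Jul,489
AC011,Jun,573
AC011,Mar,302

Each (account, column) pair becomes one row: 3 × 3 = 9 rows.
For example, (AC009, Jul) → balance=619.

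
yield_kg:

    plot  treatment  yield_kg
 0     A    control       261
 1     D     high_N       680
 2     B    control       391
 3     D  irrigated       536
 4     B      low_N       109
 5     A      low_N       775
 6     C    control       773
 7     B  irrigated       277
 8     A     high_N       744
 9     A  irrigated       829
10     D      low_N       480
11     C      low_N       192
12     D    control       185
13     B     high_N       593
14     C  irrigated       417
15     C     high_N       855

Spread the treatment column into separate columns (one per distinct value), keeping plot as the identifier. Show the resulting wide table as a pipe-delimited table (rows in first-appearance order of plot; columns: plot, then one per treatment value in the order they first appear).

Columns: plot plus the 4 distinct treatment values (control, high_N, irrigated, low_N).
For example, row A column control takes yield_kg=261 from the long row (A, control).

| plot | control | high_N | irrigated | low_N |
| A | 261 | 744 | 829 | 775 |
| D | 185 | 680 | 536 | 480 |
| B | 391 | 593 | 277 | 109 |
| C | 773 | 855 | 417 | 192 |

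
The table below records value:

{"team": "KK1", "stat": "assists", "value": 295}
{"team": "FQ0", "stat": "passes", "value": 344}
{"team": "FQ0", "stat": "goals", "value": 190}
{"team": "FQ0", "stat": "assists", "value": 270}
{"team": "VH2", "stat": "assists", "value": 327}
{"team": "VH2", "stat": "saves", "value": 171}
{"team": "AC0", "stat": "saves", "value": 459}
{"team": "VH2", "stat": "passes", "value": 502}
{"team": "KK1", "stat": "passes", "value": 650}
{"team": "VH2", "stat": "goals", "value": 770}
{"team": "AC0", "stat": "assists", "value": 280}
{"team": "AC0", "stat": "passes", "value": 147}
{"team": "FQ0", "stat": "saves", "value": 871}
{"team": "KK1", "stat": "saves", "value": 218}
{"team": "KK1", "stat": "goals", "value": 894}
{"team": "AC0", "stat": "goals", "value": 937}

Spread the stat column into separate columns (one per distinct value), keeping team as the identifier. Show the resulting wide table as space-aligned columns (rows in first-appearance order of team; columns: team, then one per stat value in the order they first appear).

Columns: team plus the 4 distinct stat values (assists, passes, goals, saves).
For example, row KK1 column assists takes value=295 from the long row (KK1, assists).

team  assists  passes  goals  saves
KK1   295      650     894    218  
FQ0   270      344     190    871  
VH2   327      502     770    171  
AC0   280      147     937    459  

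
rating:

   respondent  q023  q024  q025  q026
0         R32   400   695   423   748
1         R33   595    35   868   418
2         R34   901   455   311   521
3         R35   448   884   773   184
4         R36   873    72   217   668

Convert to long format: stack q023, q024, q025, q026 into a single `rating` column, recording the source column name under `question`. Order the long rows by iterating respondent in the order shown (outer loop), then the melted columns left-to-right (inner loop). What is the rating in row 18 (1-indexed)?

72

20 rows total (5 × 4). Row 18: index ⌊(18-1)/4⌋ = 4 into respondent → R36; (18-1) mod 4 = 1 into the melted columns → q024.
So row 18 is (R36, q024, 72); rating = 72.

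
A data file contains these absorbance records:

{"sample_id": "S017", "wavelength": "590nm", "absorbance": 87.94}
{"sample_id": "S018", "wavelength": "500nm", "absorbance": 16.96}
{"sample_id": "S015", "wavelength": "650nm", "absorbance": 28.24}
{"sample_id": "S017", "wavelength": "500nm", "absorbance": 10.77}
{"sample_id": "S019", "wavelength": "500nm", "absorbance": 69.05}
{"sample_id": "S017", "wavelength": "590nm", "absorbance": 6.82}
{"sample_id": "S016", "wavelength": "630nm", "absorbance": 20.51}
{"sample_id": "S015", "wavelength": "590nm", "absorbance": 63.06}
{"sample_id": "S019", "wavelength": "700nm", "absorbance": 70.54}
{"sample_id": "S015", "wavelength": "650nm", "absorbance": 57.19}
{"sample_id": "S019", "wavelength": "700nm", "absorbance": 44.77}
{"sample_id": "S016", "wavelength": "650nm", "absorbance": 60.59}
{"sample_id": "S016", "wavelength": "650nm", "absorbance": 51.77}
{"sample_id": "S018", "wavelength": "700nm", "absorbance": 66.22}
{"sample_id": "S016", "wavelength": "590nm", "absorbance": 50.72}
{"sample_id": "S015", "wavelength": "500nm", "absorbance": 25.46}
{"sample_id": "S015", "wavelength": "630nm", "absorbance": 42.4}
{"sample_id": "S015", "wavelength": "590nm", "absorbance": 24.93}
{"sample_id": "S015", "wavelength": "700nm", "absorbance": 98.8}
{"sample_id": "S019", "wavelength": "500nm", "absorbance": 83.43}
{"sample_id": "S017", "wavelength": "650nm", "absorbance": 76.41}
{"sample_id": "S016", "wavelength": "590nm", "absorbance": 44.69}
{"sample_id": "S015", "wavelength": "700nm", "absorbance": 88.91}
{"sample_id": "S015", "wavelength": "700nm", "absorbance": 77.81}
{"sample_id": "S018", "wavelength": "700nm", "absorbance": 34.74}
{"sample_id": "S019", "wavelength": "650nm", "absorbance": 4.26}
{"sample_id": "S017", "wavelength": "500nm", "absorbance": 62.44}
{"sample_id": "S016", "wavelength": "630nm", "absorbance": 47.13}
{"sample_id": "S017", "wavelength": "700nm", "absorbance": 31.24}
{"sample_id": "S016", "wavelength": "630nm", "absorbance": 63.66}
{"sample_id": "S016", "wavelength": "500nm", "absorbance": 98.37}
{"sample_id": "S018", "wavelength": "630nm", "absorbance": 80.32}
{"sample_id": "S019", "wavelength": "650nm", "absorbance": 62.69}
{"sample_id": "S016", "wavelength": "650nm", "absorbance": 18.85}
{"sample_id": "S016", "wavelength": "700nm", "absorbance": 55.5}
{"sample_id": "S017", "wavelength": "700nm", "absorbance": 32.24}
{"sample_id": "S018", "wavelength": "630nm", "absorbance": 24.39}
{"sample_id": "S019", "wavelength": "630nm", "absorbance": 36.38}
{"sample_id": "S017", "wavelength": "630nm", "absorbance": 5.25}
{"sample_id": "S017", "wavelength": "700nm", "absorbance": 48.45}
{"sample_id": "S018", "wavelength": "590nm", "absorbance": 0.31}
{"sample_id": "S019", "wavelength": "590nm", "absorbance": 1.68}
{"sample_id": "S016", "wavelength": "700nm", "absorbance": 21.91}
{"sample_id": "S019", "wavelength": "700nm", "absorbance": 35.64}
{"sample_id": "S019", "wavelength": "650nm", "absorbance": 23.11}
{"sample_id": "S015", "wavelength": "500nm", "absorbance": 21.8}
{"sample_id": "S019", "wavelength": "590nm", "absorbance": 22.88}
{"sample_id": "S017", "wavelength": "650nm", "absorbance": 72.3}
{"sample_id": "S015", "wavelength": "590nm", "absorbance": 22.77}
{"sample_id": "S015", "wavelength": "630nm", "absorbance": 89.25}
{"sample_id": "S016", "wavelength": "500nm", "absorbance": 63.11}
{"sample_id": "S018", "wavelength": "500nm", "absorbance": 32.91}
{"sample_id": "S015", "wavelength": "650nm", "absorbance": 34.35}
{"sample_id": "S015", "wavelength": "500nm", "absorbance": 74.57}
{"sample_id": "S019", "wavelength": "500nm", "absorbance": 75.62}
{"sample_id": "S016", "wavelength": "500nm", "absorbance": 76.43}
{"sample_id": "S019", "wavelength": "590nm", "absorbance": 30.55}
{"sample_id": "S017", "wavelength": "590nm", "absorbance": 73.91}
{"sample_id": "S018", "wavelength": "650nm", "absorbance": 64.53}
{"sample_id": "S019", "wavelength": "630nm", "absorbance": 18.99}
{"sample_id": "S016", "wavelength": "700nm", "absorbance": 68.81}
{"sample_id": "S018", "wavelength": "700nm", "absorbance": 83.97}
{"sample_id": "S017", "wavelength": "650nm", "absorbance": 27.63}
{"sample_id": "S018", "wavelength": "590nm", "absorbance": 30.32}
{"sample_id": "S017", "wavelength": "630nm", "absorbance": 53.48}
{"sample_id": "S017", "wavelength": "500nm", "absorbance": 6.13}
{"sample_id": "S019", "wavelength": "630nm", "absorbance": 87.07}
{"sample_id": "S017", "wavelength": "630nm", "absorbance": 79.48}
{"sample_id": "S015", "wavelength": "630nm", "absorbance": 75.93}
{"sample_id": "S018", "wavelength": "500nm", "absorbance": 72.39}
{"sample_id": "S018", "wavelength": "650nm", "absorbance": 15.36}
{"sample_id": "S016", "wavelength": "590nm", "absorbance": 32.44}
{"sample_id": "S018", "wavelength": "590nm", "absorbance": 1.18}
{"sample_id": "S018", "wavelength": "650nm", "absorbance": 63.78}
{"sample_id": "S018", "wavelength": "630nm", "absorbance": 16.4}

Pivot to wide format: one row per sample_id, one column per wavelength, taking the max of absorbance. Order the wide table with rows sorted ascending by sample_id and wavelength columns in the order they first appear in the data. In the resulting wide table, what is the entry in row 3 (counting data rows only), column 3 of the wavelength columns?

With rows sorted ascending by sample_id, row 3 is sample_id=S017. wavelength columns in first-appearance order: 590nm, 500nm, 650nm, 630nm, 700nm; column 3 is 650nm.
Long rows with sample_id=S017, wavelength=650nm: max(76.41, 72.3, 27.63) = 76.41.

76.41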